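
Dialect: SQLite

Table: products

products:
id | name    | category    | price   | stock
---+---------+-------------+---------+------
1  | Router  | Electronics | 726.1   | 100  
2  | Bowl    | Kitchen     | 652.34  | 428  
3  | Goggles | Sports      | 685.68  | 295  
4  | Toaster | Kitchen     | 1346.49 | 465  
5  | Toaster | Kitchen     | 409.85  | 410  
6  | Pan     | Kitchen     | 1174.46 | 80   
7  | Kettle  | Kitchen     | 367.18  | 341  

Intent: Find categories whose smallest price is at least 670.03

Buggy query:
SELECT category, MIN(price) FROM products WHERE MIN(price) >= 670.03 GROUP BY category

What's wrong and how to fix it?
Bug: MIN() in WHERE is a misuse of aggregate

Fix: Replace WHERE with HAVING after the GROUP BY

Corrected query:
SELECT category, MIN(price) FROM products GROUP BY category HAVING MIN(price) >= 670.03

Result:
category    | MIN(price)
------------+-----------
Electronics | 726.1     
Sports      | 685.68    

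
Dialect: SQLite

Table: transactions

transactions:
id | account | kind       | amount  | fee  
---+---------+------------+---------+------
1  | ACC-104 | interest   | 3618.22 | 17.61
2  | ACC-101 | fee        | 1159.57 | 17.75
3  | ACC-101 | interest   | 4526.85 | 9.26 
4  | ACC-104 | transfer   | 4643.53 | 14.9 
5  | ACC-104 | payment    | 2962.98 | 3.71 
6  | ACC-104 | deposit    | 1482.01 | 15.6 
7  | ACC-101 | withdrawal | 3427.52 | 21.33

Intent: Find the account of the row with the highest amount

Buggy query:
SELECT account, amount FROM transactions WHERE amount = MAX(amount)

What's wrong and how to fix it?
Bug: WHERE is evaluated per row; an aggregate over the whole table isn't defined there

Fix: Use a subquery: WHERE amount = (SELECT MAX(amount) FROM transactions)

Corrected query:
SELECT account, amount FROM transactions WHERE amount = (SELECT MAX(amount) FROM transactions)

Result:
account | amount 
--------+--------
ACC-104 | 4643.53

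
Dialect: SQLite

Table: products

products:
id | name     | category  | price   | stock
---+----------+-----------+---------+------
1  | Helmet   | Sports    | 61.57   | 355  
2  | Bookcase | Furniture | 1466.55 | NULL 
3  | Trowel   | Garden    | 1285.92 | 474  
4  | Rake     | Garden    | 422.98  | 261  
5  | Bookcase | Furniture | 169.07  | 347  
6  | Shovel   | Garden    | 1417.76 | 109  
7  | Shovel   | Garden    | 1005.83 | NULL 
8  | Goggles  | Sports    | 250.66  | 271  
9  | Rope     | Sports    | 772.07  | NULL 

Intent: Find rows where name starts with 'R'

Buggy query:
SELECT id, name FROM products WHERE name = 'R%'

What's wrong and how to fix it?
Bug: '=' compares the literal string including the % character; pattern matching needs LIKE

Fix: Replace '=' with LIKE so 'R%' is treated as a pattern

Corrected query:
SELECT id, name FROM products WHERE name LIKE 'R%'

Result:
id | name
---+-----
4  | Rake
9  | Rope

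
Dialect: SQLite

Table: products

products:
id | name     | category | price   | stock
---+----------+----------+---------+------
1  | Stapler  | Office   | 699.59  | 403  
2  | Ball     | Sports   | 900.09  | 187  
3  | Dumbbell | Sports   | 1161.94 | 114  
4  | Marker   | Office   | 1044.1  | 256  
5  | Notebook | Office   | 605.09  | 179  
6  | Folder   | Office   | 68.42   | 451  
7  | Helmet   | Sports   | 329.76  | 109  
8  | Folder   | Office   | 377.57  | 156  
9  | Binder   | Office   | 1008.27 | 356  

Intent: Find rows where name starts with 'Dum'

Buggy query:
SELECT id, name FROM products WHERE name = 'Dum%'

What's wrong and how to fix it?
Bug: Wildcards only work with LIKE; '=' treats '%' as a literal character

Fix: Use LIKE for wildcard pattern matching

Corrected query:
SELECT id, name FROM products WHERE name LIKE 'Dum%'

Result:
id | name    
---+---------
3  | Dumbbell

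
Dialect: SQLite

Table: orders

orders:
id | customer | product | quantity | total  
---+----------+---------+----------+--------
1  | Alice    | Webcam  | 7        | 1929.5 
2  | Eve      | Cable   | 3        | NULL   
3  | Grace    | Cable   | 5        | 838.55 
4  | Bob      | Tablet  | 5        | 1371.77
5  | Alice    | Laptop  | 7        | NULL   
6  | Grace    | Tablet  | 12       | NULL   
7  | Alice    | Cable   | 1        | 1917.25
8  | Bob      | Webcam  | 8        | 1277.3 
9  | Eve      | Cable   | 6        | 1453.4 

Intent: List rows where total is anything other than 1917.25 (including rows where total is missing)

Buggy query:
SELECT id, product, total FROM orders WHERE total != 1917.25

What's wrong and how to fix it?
Bug: Inequality against NULL is unknown, not true; rows with NULL are dropped

Fix: Handle NULL separately with IS NULL alongside the inequality

Corrected query:
SELECT id, product, total FROM orders WHERE total != 1917.25 OR total IS NULL

Result:
id | product | total  
---+---------+--------
1  | Webcam  | 1929.5 
2  | Cable   | NULL   
3  | Cable   | 838.55 
4  | Tablet  | 1371.77
5  | Laptop  | NULL   
6  | Tablet  | NULL   
8  | Webcam  | 1277.3 
9  | Cable   | 1453.4 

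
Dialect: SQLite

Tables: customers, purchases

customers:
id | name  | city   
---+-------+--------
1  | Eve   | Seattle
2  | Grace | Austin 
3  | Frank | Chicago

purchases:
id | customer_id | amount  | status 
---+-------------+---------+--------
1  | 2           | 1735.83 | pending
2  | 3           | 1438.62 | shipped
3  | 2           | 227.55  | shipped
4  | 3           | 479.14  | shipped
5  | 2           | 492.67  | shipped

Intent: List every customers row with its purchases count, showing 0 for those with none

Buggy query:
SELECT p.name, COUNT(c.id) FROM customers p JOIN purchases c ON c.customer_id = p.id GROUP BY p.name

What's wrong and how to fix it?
Bug: An inner join excludes parents with zero children

Fix: Use LEFT JOIN so parents without children still appear (COUNT(c.id) gives 0)

Corrected query:
SELECT p.name, COUNT(c.id) FROM customers p LEFT JOIN purchases c ON c.customer_id = p.id GROUP BY p.name

Result:
name  | COUNT(c.id)
------+------------
Eve   | 0          
Frank | 2          
Grace | 3          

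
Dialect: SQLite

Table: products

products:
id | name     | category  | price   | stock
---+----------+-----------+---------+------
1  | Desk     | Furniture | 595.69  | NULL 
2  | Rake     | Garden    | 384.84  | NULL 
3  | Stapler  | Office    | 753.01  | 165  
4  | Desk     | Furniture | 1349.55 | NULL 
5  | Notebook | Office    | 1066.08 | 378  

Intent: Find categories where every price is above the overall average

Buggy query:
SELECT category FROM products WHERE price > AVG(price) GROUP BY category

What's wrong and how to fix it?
Bug: AVG() is an aggregate; it can't sit directly in WHERE

Fix: Compute the overall average in a scalar subquery and compare each group's MIN against it in HAVING

Corrected query:
SELECT category FROM products GROUP BY category HAVING MIN(price) > (SELECT AVG(price) FROM products)

Result:
(no rows)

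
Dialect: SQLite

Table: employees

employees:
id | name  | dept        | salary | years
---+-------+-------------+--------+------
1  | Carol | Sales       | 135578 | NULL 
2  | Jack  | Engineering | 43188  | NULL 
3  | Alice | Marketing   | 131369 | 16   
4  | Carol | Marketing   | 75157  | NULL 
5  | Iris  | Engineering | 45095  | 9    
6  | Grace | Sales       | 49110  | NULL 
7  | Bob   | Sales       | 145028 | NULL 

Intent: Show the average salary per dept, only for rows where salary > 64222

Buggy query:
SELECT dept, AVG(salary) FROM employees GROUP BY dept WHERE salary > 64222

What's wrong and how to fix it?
Bug: Row-level WHERE must come before GROUP BY in the clause order

Fix: Move the WHERE clause before GROUP BY

Corrected query:
SELECT dept, AVG(salary) FROM employees WHERE salary > 64222 GROUP BY dept

Result:
dept      | AVG(salary)
----------+------------
Marketing | 103263     
Sales     | 140303     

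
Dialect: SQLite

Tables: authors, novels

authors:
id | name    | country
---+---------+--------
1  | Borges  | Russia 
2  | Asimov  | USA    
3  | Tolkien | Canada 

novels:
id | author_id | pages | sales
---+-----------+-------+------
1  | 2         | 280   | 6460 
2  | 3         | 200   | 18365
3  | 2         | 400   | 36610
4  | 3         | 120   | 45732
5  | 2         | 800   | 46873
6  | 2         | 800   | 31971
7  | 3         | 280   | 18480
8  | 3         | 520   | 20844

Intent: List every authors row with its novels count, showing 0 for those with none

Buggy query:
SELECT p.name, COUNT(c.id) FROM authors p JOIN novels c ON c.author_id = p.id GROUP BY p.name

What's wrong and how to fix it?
Bug: An inner join excludes parents with zero children

Fix: Switch to LEFT JOIN to retain unmatched parent rows

Corrected query:
SELECT p.name, COUNT(c.id) FROM authors p LEFT JOIN novels c ON c.author_id = p.id GROUP BY p.name

Result:
name    | COUNT(c.id)
--------+------------
Asimov  | 4          
Borges  | 0          
Tolkien | 4          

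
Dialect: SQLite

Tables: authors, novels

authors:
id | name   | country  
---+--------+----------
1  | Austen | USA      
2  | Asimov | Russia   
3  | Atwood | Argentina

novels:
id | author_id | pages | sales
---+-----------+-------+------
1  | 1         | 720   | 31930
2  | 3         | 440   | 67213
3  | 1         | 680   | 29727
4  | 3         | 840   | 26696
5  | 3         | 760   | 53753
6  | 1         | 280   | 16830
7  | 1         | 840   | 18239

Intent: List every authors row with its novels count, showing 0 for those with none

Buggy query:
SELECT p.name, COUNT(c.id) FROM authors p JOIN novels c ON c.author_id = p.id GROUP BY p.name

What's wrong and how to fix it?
Bug: An inner join excludes parents with zero children

Fix: Use LEFT JOIN so parents without children still appear (COUNT(c.id) gives 0)

Corrected query:
SELECT p.name, COUNT(c.id) FROM authors p LEFT JOIN novels c ON c.author_id = p.id GROUP BY p.name

Result:
name   | COUNT(c.id)
-------+------------
Asimov | 0          
Atwood | 3          
Austen | 4          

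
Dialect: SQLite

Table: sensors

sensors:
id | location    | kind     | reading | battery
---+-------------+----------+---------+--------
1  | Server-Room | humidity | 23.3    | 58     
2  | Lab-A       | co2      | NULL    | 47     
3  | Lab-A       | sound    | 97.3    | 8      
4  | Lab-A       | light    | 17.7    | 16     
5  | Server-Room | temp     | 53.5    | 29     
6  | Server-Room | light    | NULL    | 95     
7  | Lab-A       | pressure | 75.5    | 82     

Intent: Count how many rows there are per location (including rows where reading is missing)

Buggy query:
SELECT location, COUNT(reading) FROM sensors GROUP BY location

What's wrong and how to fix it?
Bug: COUNT(column) counts non-NULL values only; rows with NULL reading aren't counted

Fix: Use COUNT(*) to count all rows regardless of NULL

Corrected query:
SELECT location, COUNT(*) FROM sensors GROUP BY location

Result:
location    | COUNT(*)
------------+---------
Lab-A       | 4       
Server-Room | 3       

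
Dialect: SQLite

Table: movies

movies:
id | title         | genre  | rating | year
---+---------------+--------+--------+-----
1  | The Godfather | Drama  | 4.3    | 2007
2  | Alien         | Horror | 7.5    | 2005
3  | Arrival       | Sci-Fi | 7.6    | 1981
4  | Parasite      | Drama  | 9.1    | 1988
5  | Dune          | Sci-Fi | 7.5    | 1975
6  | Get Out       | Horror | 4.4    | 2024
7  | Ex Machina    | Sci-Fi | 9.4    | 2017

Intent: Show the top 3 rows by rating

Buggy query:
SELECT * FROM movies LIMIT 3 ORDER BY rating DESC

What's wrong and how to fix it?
Bug: ORDER BY cannot follow LIMIT; LIMIT is the final clause

Fix: Swap the clauses: ORDER BY first, then LIMIT

Corrected query:
SELECT * FROM movies ORDER BY rating DESC LIMIT 3

Result:
id | title      | genre  | rating | year
---+------------+--------+--------+-----
7  | Ex Machina | Sci-Fi | 9.4    | 2017
4  | Parasite   | Drama  | 9.1    | 1988
3  | Arrival    | Sci-Fi | 7.6    | 1981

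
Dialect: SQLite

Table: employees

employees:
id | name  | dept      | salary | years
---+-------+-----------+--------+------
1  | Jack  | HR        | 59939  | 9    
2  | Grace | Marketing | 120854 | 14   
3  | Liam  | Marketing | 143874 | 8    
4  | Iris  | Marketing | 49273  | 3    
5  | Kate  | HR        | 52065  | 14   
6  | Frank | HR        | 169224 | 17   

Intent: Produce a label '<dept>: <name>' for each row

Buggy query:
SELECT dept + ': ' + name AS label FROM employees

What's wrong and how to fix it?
Bug: '+' is numeric addition; on text columns SQLite converts them to 0 instead of concatenating

Fix: Use the || operator for string concatenation

Corrected query:
SELECT dept || ': ' || name AS label FROM employees

Result:
label           
----------------
HR: Jack        
Marketing: Grace
Marketing: Liam 
Marketing: Iris 
HR: Kate        
HR: Frank       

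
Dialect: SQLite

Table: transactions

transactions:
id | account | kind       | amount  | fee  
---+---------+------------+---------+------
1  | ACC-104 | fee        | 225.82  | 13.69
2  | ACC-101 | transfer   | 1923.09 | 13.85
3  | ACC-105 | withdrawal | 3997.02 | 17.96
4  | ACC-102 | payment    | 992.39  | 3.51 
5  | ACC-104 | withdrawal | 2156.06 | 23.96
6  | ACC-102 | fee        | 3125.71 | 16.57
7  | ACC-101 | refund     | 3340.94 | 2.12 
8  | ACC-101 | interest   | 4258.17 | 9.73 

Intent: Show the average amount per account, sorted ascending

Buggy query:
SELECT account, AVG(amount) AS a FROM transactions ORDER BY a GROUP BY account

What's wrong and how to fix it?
Bug: ORDER BY appears before GROUP BY; SQL clause order requires GROUP BY first

Fix: Move ORDER BY to the end, after GROUP BY

Corrected query:
SELECT account, AVG(amount) AS a FROM transactions GROUP BY account ORDER BY a

Result:
account | a          
--------+------------
ACC-104 | 1190.94    
ACC-102 | 2059.05    
ACC-101 | 3174.066667
ACC-105 | 3997.02    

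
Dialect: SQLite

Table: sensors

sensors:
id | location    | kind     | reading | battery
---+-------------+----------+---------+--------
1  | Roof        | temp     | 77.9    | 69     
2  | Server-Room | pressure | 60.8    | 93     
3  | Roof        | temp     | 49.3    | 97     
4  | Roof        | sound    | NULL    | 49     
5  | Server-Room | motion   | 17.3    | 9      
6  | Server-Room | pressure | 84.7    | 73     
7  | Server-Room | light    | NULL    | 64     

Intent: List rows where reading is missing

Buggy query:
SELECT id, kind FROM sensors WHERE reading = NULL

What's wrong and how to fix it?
Bug: '= NULL' is always unknown in SQL three-valued logic, so no rows match

Fix: Replace '= NULL' with 'IS NULL'

Corrected query:
SELECT id, kind FROM sensors WHERE reading IS NULL

Result:
id | kind 
---+------
4  | sound
7  | light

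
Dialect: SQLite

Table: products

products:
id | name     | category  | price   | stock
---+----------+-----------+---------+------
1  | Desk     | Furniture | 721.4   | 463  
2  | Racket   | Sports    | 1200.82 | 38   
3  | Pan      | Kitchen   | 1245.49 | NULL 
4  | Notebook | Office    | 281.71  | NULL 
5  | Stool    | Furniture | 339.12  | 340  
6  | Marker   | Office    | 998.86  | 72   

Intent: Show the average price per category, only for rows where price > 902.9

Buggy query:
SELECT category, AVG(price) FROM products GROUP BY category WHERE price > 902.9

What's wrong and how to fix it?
Bug: Row-level WHERE must come before GROUP BY in the clause order

Fix: Move the WHERE clause before GROUP BY

Corrected query:
SELECT category, AVG(price) FROM products WHERE price > 902.9 GROUP BY category

Result:
category | AVG(price)
---------+-----------
Kitchen  | 1245.49   
Office   | 998.86    
Sports   | 1200.82   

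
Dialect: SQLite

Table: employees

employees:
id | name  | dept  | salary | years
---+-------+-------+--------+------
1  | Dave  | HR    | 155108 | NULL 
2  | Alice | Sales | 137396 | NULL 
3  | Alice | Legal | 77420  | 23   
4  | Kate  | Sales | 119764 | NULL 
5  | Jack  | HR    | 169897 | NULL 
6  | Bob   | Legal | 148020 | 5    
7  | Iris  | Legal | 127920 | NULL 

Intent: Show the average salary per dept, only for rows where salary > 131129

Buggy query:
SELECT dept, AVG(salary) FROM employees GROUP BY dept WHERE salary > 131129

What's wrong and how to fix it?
Bug: WHERE cannot follow GROUP BY

Fix: Place WHERE between FROM and GROUP BY

Corrected query:
SELECT dept, AVG(salary) FROM employees WHERE salary > 131129 GROUP BY dept

Result:
dept  | AVG(salary)
------+------------
HR    | 162502.5   
Legal | 148020     
Sales | 137396     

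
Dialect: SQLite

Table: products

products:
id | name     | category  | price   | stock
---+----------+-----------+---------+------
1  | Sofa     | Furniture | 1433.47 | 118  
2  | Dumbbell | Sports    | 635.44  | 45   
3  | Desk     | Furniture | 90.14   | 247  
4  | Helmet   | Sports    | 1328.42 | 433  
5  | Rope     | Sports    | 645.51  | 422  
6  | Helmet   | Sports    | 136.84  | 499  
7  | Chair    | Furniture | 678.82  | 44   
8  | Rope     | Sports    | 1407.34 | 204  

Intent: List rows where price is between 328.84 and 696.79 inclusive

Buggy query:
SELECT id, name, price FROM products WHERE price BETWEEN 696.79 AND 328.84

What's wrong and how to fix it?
Bug: BETWEEN expects the lower bound first; with 696.79 AND 328.84 the range is empty

Fix: Write BETWEEN 328.84 AND 696.79

Corrected query:
SELECT id, name, price FROM products WHERE price BETWEEN 328.84 AND 696.79

Result:
id | name     | price 
---+----------+-------
2  | Dumbbell | 635.44
5  | Rope     | 645.51
7  | Chair    | 678.82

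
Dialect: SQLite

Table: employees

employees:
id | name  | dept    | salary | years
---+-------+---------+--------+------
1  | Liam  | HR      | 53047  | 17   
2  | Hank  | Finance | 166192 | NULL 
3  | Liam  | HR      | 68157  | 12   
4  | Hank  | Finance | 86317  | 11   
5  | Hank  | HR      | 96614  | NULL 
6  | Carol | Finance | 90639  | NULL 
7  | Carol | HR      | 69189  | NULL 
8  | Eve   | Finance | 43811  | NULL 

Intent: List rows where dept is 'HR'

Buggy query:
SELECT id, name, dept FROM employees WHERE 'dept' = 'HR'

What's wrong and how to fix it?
Bug: Single quotes denote string literals in SQL; the column name is being compared as a constant string

Fix: Remove the quotes around the column name (or use double quotes for an identifier)

Corrected query:
SELECT id, name, dept FROM employees WHERE dept = 'HR'

Result:
id | name  | dept
---+-------+-----
1  | Liam  | HR  
3  | Liam  | HR  
5  | Hank  | HR  
7  | Carol | HR  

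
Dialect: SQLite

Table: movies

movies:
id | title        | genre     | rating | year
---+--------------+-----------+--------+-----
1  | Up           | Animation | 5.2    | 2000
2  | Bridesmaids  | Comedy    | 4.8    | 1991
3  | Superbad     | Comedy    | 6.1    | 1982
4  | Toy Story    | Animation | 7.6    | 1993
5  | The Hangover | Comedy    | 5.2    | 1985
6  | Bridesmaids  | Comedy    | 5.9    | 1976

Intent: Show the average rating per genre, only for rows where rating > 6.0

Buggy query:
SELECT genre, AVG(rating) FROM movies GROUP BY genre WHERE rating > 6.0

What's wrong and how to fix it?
Bug: Row-level WHERE must come before GROUP BY in the clause order

Fix: Place WHERE between FROM and GROUP BY

Corrected query:
SELECT genre, AVG(rating) FROM movies WHERE rating > 6.0 GROUP BY genre

Result:
genre     | AVG(rating)
----------+------------
Animation | 7.6        
Comedy    | 6.1        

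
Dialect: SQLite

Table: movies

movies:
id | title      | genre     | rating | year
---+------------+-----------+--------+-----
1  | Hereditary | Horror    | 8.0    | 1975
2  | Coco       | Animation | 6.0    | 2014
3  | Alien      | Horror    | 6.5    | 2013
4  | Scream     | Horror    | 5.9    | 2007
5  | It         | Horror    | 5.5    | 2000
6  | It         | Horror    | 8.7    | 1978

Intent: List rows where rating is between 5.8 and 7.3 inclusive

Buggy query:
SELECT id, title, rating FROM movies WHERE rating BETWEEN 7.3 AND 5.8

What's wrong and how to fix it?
Bug: BETWEEN expects the lower bound first; with 7.3 AND 5.8 the range is empty

Fix: Swap the bounds so the smaller value comes first

Corrected query:
SELECT id, title, rating FROM movies WHERE rating BETWEEN 5.8 AND 7.3

Result:
id | title  | rating
---+--------+-------
2  | Coco   | 6     
3  | Alien  | 6.5   
4  | Scream | 5.9   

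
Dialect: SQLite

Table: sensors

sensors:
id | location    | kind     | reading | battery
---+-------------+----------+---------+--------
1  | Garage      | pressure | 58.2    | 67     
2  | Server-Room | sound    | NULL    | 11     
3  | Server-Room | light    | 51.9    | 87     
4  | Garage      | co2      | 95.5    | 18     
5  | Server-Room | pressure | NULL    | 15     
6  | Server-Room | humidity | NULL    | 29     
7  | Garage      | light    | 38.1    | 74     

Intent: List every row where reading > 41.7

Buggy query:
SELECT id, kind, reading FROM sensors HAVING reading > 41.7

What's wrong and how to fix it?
Bug: HAVING filters the output of aggregation, but this query has no GROUP BY and no aggregate functions, so SQLite rejects it (HAVING clause on a non-aggregate query); the condition here is per row

Fix: Replace HAVING with WHERE since the condition applies to individual rows

Corrected query:
SELECT id, kind, reading FROM sensors WHERE reading > 41.7

Result:
id | kind     | reading
---+----------+--------
1  | pressure | 58.2   
3  | light    | 51.9   
4  | co2      | 95.5   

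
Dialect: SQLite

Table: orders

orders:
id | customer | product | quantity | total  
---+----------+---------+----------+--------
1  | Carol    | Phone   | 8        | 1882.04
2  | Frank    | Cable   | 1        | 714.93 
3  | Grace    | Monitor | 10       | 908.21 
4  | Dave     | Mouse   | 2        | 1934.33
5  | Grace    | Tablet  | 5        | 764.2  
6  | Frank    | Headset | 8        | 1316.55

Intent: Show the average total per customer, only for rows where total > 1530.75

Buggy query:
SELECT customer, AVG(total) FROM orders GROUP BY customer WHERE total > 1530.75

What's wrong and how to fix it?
Bug: Row-level WHERE must come before GROUP BY in the clause order

Fix: Move the WHERE clause before GROUP BY

Corrected query:
SELECT customer, AVG(total) FROM orders WHERE total > 1530.75 GROUP BY customer

Result:
customer | AVG(total)
---------+-----------
Carol    | 1882.04   
Dave     | 1934.33   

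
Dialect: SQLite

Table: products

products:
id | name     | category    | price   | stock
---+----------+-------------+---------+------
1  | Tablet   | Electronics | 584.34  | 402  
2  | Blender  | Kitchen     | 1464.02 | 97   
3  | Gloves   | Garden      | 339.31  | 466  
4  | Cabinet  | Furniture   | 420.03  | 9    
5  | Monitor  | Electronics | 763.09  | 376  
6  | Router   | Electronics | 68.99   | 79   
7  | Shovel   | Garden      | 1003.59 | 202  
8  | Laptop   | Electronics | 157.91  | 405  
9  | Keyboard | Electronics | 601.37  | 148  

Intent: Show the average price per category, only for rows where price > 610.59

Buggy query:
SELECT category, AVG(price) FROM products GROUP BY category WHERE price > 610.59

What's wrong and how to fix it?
Bug: Row-level WHERE must come before GROUP BY in the clause order

Fix: Place WHERE between FROM and GROUP BY

Corrected query:
SELECT category, AVG(price) FROM products WHERE price > 610.59 GROUP BY category

Result:
category    | AVG(price)
------------+-----------
Electronics | 763.09    
Garden      | 1003.59   
Kitchen     | 1464.02   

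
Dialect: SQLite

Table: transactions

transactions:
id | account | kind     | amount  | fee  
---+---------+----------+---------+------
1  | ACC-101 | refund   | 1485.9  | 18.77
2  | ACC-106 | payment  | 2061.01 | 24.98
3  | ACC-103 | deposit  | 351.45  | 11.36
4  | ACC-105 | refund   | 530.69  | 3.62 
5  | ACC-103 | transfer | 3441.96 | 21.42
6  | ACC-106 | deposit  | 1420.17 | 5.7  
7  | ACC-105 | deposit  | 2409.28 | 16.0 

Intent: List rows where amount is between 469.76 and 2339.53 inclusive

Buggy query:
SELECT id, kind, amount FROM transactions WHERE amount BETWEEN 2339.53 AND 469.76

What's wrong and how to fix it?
Bug: The bounds are reversed; BETWEEN a AND b requires a <= b to match anything

Fix: Swap the bounds so the smaller value comes first

Corrected query:
SELECT id, kind, amount FROM transactions WHERE amount BETWEEN 469.76 AND 2339.53

Result:
id | kind    | amount 
---+---------+--------
1  | refund  | 1485.9 
2  | payment | 2061.01
4  | refund  | 530.69 
6  | deposit | 1420.17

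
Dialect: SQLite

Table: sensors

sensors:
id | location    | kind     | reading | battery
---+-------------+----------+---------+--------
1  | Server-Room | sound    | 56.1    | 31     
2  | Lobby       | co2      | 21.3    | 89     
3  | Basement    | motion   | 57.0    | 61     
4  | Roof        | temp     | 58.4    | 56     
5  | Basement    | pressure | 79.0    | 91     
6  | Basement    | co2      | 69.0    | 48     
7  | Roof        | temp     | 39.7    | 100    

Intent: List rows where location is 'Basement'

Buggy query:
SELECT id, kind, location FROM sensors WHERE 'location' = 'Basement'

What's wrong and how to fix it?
Bug: 'location' in single quotes is a string literal, not the column; the comparison is literal-vs-literal and never true

Fix: Remove the quotes around the column name (or use double quotes for an identifier)

Corrected query:
SELECT id, kind, location FROM sensors WHERE location = 'Basement'

Result:
id | kind     | location
---+----------+---------
3  | motion   | Basement
5  | pressure | Basement
6  | co2      | Basement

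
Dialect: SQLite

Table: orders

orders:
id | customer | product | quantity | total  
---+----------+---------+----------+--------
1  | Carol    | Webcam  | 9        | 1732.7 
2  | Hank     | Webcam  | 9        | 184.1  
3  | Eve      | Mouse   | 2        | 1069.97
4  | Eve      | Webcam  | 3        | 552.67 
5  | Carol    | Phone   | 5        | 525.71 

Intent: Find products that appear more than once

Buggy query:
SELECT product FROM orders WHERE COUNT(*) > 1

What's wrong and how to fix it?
Bug: COUNT(*) is an aggregate and cannot be used in WHERE

Fix: Group first, then use HAVING for the count condition

Corrected query:
SELECT product FROM orders GROUP BY product HAVING COUNT(*) > 1

Result:
product
-------
Webcam 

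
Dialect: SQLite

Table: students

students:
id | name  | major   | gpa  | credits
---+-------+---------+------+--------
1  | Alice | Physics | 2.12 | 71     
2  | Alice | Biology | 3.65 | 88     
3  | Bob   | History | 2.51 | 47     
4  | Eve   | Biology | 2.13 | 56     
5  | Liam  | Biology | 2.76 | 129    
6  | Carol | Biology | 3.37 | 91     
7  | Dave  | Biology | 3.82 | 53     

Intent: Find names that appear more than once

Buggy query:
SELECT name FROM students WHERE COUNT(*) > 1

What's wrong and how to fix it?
Bug: WHERE can't reference COUNT(*); aggregates are computed after WHERE

Fix: GROUP BY name, then filter groups with HAVING COUNT(*) > 1

Corrected query:
SELECT name FROM students GROUP BY name HAVING COUNT(*) > 1

Result:
name 
-----
Alice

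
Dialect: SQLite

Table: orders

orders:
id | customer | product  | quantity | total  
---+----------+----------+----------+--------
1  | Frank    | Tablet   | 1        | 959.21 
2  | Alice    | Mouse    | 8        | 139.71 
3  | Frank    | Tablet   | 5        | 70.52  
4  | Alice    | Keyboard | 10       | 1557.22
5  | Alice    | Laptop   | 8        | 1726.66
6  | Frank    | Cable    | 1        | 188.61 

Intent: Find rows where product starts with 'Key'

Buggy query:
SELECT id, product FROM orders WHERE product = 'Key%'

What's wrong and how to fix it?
Bug: Wildcards only work with LIKE; '=' treats '%' as a literal character

Fix: Use LIKE for wildcard pattern matching

Corrected query:
SELECT id, product FROM orders WHERE product LIKE 'Key%'

Result:
id | product 
---+---------
4  | Keyboard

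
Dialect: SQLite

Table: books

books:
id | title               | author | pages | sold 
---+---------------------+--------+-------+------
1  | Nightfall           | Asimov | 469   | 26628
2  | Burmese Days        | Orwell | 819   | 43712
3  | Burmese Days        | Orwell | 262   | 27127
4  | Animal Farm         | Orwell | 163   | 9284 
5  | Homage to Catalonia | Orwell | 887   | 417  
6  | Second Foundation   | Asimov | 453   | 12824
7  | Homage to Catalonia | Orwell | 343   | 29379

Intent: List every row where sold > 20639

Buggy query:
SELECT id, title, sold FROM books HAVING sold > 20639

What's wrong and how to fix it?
Bug: This is a non-aggregate query (no GROUP BY, no aggregates), so in SQLite the HAVING clause is invalid here; a row-level condition belongs in WHERE

Fix: Use WHERE for row-level filtering

Corrected query:
SELECT id, title, sold FROM books WHERE sold > 20639

Result:
id | title               | sold 
---+---------------------+------
1  | Nightfall           | 26628
2  | Burmese Days        | 43712
3  | Burmese Days        | 27127
7  | Homage to Catalonia | 29379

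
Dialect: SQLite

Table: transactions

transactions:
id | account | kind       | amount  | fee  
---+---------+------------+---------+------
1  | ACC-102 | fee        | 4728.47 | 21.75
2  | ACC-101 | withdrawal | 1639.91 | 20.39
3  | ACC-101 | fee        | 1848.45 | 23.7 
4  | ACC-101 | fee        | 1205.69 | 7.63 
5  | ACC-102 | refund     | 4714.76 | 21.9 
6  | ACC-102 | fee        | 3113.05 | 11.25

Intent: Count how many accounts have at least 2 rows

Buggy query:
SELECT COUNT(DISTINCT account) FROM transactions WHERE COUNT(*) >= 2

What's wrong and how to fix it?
Bug: COUNT(*) cannot appear in WHERE; the per-group count doesn't exist yet

Fix: Use a subquery that GROUPs and filters with HAVING, then count its rows

Corrected query:
SELECT COUNT(*) FROM (SELECT account FROM transactions GROUP BY account HAVING COUNT(*) >= 2)

Result:
COUNT(*)
--------
2       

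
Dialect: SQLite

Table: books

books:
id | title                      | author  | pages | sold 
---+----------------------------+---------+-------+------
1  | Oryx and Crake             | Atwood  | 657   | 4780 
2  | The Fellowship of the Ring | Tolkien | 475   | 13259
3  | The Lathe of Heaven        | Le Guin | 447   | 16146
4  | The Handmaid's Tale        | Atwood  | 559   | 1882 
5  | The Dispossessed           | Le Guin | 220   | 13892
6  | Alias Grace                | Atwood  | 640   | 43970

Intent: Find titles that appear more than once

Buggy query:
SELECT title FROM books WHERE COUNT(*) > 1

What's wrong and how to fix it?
Bug: WHERE can't reference COUNT(*); aggregates are computed after WHERE

Fix: Group first, then use HAVING for the count condition

Corrected query:
SELECT title FROM books GROUP BY title HAVING COUNT(*) > 1

Result:
(no rows)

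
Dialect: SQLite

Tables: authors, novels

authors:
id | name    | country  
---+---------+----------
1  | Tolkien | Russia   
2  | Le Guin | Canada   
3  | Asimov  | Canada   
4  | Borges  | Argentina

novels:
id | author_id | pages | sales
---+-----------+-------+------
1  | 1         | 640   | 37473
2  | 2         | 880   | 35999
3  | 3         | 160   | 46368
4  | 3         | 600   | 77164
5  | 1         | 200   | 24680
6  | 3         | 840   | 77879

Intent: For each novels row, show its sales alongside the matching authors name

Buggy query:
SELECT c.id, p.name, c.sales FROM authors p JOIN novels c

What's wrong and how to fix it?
Bug: JOIN with no ON clause produces a cartesian product; every novels row pairs with every authors row

Fix: Add ON c.author_id = p.id to the JOIN

Corrected query:
SELECT c.id, p.name, c.sales FROM authors p JOIN novels c ON c.author_id = p.id

Result:
id | name    | sales
---+---------+------
1  | Tolkien | 37473
2  | Le Guin | 35999
3  | Asimov  | 46368
4  | Asimov  | 77164
5  | Tolkien | 24680
6  | Asimov  | 77879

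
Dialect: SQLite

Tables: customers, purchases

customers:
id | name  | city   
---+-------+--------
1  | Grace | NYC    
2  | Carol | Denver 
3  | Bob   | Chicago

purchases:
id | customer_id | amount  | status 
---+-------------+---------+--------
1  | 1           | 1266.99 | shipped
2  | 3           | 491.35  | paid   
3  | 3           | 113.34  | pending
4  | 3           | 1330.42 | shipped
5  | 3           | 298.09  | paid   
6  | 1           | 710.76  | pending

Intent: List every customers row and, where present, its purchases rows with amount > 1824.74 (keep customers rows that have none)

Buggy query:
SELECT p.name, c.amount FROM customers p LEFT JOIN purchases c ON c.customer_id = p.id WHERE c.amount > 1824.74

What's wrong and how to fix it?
Bug: A WHERE condition on the right-hand table after LEFT JOIN drops unmatched parents

Fix: Put 'c.amount > 1824.74' in the JOIN's ON clause instead of WHERE

Corrected query:
SELECT p.name, c.amount FROM customers p LEFT JOIN purchases c ON c.customer_id = p.id AND c.amount > 1824.74

Result:
name  | amount
------+-------
Grace | NULL  
Carol | NULL  
Bob   | NULL  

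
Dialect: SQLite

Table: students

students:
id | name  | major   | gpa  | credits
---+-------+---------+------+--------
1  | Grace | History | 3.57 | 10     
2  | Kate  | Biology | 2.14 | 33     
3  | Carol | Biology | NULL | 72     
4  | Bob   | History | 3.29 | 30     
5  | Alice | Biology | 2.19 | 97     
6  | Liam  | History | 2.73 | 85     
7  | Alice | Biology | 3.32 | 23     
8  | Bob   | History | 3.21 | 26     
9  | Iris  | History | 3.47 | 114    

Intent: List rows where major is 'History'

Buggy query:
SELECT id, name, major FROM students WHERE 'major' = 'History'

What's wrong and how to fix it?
Bug: 'major' in single quotes is a string literal, not the column; the comparison is literal-vs-literal and never true

Fix: Reference the column as major without single quotes

Corrected query:
SELECT id, name, major FROM students WHERE major = 'History'

Result:
id | name  | major  
---+-------+--------
1  | Grace | History
4  | Bob   | History
6  | Liam  | History
8  | Bob   | History
9  | Iris  | History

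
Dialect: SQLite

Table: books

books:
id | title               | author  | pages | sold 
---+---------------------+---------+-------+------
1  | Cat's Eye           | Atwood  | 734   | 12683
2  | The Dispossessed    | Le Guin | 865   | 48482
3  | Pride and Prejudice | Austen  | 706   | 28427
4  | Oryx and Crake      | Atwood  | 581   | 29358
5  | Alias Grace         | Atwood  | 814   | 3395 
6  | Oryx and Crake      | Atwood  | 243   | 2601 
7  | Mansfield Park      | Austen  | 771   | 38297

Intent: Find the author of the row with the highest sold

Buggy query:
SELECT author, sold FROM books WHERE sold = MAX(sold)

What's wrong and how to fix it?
Bug: MAX(sold) is an aggregate and cannot be used directly in WHERE

Fix: Wrap MAX in a scalar subquery so WHERE compares against a single value

Corrected query:
SELECT author, sold FROM books WHERE sold = (SELECT MAX(sold) FROM books)

Result:
author  | sold 
--------+------
Le Guin | 48482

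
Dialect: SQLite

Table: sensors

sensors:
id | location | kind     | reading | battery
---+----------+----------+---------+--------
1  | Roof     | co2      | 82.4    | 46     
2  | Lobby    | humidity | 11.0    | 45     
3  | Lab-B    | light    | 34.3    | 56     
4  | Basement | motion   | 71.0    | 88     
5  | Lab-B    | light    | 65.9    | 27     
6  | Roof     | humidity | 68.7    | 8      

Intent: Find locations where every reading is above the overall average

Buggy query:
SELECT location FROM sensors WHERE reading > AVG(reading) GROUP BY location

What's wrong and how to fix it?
Bug: WHERE evaluates per row before aggregation, so AVG() is unavailable

Fix: Compute the overall average in a scalar subquery and compare each group's MIN against it in HAVING

Corrected query:
SELECT location FROM sensors GROUP BY location HAVING MIN(reading) > (SELECT AVG(reading) FROM sensors)

Result:
location
--------
Basement
Roof    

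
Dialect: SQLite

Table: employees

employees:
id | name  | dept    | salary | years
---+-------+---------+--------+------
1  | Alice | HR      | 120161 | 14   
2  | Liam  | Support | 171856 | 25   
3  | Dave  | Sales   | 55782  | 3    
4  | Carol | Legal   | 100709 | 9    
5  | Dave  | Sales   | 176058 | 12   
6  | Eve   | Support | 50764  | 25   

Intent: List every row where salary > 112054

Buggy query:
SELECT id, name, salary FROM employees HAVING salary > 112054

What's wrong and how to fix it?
Bug: HAVING filters the output of aggregation, but this query has no GROUP BY and no aggregate functions, so SQLite rejects it (HAVING clause on a non-aggregate query); the condition here is per row

Fix: Use WHERE for row-level filtering

Corrected query:
SELECT id, name, salary FROM employees WHERE salary > 112054

Result:
id | name  | salary
---+-------+-------
1  | Alice | 120161
2  | Liam  | 171856
5  | Dave  | 176058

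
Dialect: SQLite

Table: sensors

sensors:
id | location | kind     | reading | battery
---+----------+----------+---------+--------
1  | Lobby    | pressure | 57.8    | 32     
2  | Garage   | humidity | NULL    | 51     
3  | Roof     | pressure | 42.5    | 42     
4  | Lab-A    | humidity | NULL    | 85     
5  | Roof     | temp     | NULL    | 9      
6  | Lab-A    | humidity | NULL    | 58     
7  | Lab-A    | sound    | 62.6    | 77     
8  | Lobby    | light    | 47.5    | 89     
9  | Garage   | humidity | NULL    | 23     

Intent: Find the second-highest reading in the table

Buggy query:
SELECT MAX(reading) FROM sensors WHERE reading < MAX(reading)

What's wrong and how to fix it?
Bug: The inner MAX is an aggregate inside WHERE, which is not allowed

Fix: Compute the overall MAX in a subquery, then take MAX of rows below it

Corrected query:
SELECT MAX(reading) FROM sensors WHERE reading < (SELECT MAX(reading) FROM sensors)

Result:
MAX(reading)
------------
57.8        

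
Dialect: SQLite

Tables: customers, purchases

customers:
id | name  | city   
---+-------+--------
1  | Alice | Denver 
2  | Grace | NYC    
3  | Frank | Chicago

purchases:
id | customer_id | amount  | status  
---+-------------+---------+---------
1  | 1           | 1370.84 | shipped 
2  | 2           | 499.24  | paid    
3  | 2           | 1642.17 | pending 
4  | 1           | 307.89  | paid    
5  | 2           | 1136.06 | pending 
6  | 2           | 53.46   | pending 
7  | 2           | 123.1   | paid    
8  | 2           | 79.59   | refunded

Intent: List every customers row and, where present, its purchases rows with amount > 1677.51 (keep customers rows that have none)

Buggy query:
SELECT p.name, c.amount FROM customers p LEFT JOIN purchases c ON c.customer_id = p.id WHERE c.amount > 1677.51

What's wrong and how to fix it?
Bug: A WHERE condition on the right-hand table after LEFT JOIN drops unmatched parents

Fix: Put 'c.amount > 1677.51' in the JOIN's ON clause instead of WHERE

Corrected query:
SELECT p.name, c.amount FROM customers p LEFT JOIN purchases c ON c.customer_id = p.id AND c.amount > 1677.51

Result:
name  | amount
------+-------
Alice | NULL  
Grace | NULL  
Frank | NULL  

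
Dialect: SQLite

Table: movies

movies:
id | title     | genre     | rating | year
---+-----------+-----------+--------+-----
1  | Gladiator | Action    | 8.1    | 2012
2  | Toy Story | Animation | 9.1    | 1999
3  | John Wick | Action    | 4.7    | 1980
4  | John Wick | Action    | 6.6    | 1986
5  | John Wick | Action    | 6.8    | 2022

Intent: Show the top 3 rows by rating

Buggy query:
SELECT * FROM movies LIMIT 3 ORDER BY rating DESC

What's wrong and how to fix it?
Bug: ORDER BY cannot follow LIMIT; LIMIT is the final clause

Fix: Sort with ORDER BY, then apply LIMIT

Corrected query:
SELECT * FROM movies ORDER BY rating DESC LIMIT 3

Result:
id | title     | genre     | rating | year
---+-----------+-----------+--------+-----
2  | Toy Story | Animation | 9.1    | 1999
1  | Gladiator | Action    | 8.1    | 2012
5  | John Wick | Action    | 6.8    | 2022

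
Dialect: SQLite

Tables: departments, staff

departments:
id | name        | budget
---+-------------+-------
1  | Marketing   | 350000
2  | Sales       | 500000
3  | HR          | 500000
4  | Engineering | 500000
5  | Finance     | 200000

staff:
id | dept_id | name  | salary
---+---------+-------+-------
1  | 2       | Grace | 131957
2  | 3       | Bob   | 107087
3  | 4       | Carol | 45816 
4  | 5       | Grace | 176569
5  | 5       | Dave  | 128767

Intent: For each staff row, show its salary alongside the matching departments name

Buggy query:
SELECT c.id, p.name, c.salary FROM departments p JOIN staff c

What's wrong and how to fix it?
Bug: JOIN with no ON clause produces a cartesian product; every staff row pairs with every departments row

Fix: Specify the join condition linking the foreign key to the parent id

Corrected query:
SELECT c.id, p.name, c.salary FROM departments p JOIN staff c ON c.dept_id = p.id

Result:
id | name        | salary
---+-------------+-------
1  | Sales       | 131957
2  | HR          | 107087
3  | Engineering | 45816 
4  | Finance     | 176569
5  | Finance     | 128767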